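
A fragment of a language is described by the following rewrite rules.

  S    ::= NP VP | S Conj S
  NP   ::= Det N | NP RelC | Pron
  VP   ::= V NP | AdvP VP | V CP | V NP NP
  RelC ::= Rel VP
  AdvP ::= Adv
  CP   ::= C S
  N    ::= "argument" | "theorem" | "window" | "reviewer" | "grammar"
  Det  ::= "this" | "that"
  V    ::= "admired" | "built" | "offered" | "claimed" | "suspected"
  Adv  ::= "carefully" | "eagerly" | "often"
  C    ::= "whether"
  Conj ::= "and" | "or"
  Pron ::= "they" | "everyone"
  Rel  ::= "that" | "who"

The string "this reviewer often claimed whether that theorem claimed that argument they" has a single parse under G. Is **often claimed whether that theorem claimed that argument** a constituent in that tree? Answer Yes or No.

No

[S [NP [Det this] [N reviewer]] [VP [AdvP [Adv often]] [VP [V claimed] [CP [C whether] [S [NP [Det that] [N theorem]] [VP [V claimed] [NP [Det that] [N argument]] [NP [Pron they]]]]]]]]
The smallest constituent containing 'often claimed whether that theorem claimed that argument' is the VP spanning 'often claimed whether that theorem claimed that argument they'; no single node in the tree dominates exactly the given words.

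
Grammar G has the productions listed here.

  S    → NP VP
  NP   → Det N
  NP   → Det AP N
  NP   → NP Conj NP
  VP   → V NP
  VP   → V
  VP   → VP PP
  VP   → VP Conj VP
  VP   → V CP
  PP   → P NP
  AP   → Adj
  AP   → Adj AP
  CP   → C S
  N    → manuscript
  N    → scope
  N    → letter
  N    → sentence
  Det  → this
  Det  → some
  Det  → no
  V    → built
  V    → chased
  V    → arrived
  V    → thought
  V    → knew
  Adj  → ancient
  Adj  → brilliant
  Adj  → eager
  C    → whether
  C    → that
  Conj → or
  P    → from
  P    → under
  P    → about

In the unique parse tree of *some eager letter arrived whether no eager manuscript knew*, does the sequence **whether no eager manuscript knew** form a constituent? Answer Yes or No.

Yes

[S [NP [Det some] [AP [Adj eager]] [N letter]] [VP [V arrived] [CP [C whether] [S [NP [Det no] [AP [Adj eager]] [N manuscript]] [VP [V knew]]]]]]
The words 'whether no eager manuscript knew' are exhaustively dominated by a single CP node (built by CP → C S), so they form a constituent.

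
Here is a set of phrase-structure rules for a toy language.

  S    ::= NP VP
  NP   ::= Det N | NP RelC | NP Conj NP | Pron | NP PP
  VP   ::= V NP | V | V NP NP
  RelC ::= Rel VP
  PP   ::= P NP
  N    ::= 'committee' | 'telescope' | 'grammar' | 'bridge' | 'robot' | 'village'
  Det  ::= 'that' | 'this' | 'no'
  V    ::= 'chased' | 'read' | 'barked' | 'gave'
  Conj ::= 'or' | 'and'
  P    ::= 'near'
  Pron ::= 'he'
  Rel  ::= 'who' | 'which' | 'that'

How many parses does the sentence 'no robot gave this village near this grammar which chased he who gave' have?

Two of the 7 distinct bracketings:
[S [NP [Det no] [N robot]] [VP [V gave] [NP [NP [NP [Det this] [N village]] [PP [P near] [NP [Det this] [N grammar]]]] [RelC [Rel which] [VP [V chased] [NP [NP [Pron he]] [RelC [Rel who] [VP [V gave]]]]]]]]]
[S [NP [Det no] [N robot]] [VP [V gave] [NP [NP [NP [NP [Det this] [N village]] [PP [P near] [NP [Det this] [N grammar]]]] [RelC [Rel which] [VP [V chased] [NP [Pron he]]]]] [RelC [Rel who] [VP [V gave]]]]]]
The trees differ in how a recursive rule is bracketed over the same span.

7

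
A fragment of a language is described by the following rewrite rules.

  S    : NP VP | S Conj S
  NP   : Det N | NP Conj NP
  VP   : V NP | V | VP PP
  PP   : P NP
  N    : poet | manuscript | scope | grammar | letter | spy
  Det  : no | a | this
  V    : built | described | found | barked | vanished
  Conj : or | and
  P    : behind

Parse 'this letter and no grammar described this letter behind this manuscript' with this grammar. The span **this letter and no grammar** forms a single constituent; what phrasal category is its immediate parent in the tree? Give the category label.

S

S
  NP
    NP
      Det: this
      N: letter
    Conj: and
    NP
      Det: no
      N: grammar
  VP
    VP
      V: described
      NP
        Det: this
        N: letter
    PP
      P: behind
      NP
        Det: this
        N: manuscript
The span 'this letter and no grammar' is the NP node built by NP → NP Conj NP.
Its mother is the S built by S → NP VP.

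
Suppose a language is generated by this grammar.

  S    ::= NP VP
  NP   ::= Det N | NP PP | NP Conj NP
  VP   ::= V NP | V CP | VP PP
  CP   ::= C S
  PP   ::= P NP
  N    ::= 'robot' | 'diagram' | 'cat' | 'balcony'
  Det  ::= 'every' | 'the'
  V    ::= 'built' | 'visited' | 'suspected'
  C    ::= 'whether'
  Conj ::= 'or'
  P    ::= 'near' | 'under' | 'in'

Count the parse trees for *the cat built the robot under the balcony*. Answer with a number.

2

The two bracketings:
[S [NP [Det the] [N cat]] [VP [V built] [NP [NP [Det the] [N robot]] [PP [P under] [NP [Det the] [N balcony]]]]]]
[S [NP [Det the] [N cat]] [VP [VP [V built] [NP [Det the] [N robot]]] [PP [P under] [NP [Det the] [N balcony]]]]]
The difference turns on whether NP → NP PP is used at the relevant span, versus an alternative expansion of NP.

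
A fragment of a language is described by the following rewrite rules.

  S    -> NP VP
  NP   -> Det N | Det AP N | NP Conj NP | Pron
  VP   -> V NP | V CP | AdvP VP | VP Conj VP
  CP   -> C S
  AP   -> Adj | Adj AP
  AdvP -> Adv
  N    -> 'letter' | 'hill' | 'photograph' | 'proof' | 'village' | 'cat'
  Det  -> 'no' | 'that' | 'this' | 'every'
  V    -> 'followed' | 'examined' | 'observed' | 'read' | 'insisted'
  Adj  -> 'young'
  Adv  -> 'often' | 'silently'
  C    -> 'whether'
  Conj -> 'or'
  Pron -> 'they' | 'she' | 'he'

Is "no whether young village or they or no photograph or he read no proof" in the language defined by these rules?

Ungrammatical

A Det word can never sit immediately before a C word in any string this grammar generates, so the substring 'no whether' rules out a derivation.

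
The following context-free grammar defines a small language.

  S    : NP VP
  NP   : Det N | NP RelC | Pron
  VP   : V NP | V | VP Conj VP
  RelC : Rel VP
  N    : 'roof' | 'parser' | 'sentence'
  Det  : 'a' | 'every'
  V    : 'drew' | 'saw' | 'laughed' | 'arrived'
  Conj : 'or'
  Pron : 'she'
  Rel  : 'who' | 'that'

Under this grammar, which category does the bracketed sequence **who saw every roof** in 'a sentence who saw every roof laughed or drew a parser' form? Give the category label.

RelC

[S [NP [NP [Det a] [N sentence]] [RelC [Rel who] [VP [V saw] [NP [Det every] [N roof]]]]] [VP [VP [V laughed]] [Conj or] [VP [V drew] [NP [Det a] [N parser]]]]]
The span 'who saw every roof' is the RelC node built by RelC → Rel VP.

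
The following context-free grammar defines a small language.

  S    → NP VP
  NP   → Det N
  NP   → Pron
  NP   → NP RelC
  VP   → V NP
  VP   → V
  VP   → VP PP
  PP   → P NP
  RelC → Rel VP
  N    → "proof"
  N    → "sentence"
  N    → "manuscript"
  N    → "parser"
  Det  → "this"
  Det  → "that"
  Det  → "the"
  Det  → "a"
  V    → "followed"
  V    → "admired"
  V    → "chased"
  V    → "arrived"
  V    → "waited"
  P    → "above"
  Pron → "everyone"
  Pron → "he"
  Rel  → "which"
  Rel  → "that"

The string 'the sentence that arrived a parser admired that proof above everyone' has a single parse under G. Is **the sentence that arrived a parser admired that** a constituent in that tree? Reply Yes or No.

No

[S [NP [NP [Det the] [N sentence]] [RelC [Rel that] [VP [V arrived] [NP [Det a] [N parser]]]]] [VP [VP [V admired] [NP [Det that] [N proof]]] [PP [P above] [NP [Pron everyone]]]]]
The smallest constituent containing 'the sentence that arrived a parser admired that' is the S spanning 'the sentence that arrived a parser admired that proof above everyone'; no single node in the tree dominates exactly the given words.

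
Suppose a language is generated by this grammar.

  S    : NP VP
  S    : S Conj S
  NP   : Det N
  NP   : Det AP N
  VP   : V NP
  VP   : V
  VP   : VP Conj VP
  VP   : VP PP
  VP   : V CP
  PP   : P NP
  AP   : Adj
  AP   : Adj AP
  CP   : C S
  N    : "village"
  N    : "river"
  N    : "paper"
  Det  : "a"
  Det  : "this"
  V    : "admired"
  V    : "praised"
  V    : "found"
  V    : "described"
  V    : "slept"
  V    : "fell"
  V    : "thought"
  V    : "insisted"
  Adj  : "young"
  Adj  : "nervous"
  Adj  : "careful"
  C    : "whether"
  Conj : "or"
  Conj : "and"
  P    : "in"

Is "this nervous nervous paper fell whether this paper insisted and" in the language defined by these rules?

For S → NP VP, the only prefix that parses as NP is 'this nervous nervous paper', but the remainder 'fell whether this paper insisted and' is not a VP under these rules. The alternative S rule S → S Conj S likewise has no satisfying split.

Ungrammatical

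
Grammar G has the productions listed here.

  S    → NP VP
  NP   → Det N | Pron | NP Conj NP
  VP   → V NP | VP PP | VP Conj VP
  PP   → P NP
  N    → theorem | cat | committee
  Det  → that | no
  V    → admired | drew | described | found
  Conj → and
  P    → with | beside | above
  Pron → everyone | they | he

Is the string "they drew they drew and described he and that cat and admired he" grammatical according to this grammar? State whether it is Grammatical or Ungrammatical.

A V word can never sit immediately before a Conj word in any string this grammar generates, so the substring 'drew and' rules out a derivation.

Ungrammatical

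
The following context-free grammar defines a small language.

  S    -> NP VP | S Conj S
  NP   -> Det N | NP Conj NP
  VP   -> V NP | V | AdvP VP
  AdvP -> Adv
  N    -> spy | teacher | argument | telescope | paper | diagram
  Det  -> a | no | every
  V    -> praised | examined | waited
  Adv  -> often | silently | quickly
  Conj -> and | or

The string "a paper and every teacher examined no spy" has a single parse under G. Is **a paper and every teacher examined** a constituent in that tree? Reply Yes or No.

[S [NP [NP [Det a] [N paper]] [Conj and] [NP [Det every] [N teacher]]] [VP [V examined] [NP [Det no] [N spy]]]]
The smallest constituent containing 'a paper and every teacher examined' is the S spanning 'a paper and every teacher examined no spy'; no single node in the tree dominates exactly the given words.

No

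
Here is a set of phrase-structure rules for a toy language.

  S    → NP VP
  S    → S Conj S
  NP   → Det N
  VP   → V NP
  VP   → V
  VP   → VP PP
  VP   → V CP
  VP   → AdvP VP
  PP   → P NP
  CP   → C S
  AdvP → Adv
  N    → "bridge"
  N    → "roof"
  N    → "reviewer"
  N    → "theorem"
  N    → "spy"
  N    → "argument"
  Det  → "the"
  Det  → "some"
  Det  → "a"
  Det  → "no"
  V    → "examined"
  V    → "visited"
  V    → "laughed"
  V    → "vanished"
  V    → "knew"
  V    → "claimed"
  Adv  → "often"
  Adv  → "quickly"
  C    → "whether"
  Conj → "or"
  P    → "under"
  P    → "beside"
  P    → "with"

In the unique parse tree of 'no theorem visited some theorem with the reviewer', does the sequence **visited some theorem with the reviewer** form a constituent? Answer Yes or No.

Yes

[S [NP [Det no] [N theorem]] [VP [VP [V visited] [NP [Det some] [N theorem]]] [PP [P with] [NP [Det the] [N reviewer]]]]]
The words 'visited some theorem with the reviewer' are exhaustively dominated by a single VP node (built by VP → VP PP), so they form a constituent.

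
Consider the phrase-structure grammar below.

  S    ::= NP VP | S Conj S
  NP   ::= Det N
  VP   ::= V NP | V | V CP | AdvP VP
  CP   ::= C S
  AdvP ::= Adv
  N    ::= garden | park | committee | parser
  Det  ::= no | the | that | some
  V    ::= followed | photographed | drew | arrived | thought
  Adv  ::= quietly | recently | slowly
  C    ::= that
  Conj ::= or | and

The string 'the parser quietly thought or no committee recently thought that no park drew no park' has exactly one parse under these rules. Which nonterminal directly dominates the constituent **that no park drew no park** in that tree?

[S [S [NP [Det the] [N parser]] [VP [AdvP [Adv quietly]] [VP [V thought]]]] [Conj or] [S [NP [Det no] [N committee]] [VP [AdvP [Adv recently]] [VP [V thought] [CP [C that] [S [NP [Det no] [N park]] [VP [V drew] [NP [Det no] [N park]]]]]]]]]
The span 'that no park drew no park' is the CP node built by CP → C S.
Its mother is the VP built by VP → V CP.

VP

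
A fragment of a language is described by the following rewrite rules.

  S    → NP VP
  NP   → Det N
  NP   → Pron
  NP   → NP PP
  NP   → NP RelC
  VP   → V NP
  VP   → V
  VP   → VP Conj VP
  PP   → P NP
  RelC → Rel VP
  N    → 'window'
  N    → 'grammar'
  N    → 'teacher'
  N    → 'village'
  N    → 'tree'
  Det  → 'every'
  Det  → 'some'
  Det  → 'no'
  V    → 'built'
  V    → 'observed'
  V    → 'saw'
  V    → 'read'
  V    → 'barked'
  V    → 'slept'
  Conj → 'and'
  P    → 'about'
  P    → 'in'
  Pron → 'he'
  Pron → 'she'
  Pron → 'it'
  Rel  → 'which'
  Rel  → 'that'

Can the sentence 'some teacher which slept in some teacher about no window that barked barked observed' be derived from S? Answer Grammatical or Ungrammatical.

Ungrammatical

For S → NP VP, every NP-prefix leaves a non-VP remainder: after 'some teacher' the remainder is not a VP; after 'some teacher which slept' the remainder is not a VP; after 'some teacher which slept in some teacher' the remainder is not a VP (and 2 more).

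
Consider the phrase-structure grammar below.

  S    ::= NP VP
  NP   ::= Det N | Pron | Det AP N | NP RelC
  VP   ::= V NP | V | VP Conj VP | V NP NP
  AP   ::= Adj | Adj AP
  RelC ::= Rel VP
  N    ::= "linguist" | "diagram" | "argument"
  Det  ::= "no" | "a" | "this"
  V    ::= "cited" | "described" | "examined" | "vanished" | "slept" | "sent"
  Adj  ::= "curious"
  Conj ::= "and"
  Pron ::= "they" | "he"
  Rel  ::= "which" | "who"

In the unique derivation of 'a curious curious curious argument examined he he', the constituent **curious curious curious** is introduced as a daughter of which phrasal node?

S
  NP
    Det: a
    AP
      Adj: curious
      AP
        Adj: curious
        AP
          Adj: curious
    N: argument
  VP
    V: examined
    NP
      Pron: he
    NP
      Pron: he
The span 'curious curious curious' is the AP node built by AP → Adj AP.
Its mother is the NP built by NP → Det AP N.

NP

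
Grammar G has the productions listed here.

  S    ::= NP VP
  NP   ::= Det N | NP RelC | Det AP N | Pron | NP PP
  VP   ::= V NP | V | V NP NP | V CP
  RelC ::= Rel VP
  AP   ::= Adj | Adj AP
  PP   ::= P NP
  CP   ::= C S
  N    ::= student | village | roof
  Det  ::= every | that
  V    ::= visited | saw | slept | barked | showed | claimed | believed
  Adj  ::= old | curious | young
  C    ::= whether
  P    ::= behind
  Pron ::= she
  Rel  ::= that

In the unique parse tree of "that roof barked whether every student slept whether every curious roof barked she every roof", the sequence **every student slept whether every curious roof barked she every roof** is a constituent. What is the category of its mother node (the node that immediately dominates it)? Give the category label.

S
  NP
    Det: that
    N: roof
  VP
    V: barked
    CP
      C: whether
      S
        NP
          Det: every
          N: student
        VP
          V: slept
          CP
            C: whether
            S
              NP
                Det: every
                AP
                  Adj: curious
                N: roof
              VP
                V: barked
                NP
                  Pron: she
                NP
                  Det: every
                  N: roof
The span 'every student slept whether every curious roof barked she every roof' is the S node built by S → NP VP.
Its mother is the CP built by CP → C S.

CP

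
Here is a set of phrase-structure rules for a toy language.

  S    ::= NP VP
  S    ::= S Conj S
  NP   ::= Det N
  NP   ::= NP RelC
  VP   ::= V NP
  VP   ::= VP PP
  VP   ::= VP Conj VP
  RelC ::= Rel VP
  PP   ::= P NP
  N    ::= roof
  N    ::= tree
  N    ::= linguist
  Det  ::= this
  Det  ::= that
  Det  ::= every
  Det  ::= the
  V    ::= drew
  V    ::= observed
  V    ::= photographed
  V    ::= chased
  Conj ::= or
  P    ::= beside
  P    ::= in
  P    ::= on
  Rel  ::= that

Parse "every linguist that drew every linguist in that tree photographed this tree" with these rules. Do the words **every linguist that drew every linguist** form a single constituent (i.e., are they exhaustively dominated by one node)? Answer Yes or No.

No

[S [NP [NP [Det every] [N linguist]] [RelC [Rel that] [VP [VP [V drew] [NP [Det every] [N linguist]]] [PP [P in] [NP [Det that] [N tree]]]]]] [VP [V photographed] [NP [Det this] [N tree]]]]
The smallest constituent containing 'every linguist that drew every linguist' is the NP spanning 'every linguist that drew every linguist in that tree'; no single node in the tree dominates exactly the given words.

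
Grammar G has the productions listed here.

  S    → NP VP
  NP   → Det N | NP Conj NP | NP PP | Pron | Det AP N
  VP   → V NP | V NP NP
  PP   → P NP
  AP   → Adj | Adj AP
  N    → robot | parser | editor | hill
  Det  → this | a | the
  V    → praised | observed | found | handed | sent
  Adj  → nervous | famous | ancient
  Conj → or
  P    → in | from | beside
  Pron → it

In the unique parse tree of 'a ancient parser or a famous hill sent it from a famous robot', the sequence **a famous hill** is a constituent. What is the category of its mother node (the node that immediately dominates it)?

NP

S
  NP
    NP
      Det: a
      AP
        Adj: ancient
      N: parser
    Conj: or
    NP
      Det: a
      AP
        Adj: famous
      N: hill
  VP
    V: sent
    NP
      NP
        Pron: it
      PP
        P: from
        NP
          Det: a
          AP
            Adj: famous
          N: robot
The span 'a famous hill' is the NP node built by NP → Det AP N.
Its mother is the NP built by NP → NP Conj NP.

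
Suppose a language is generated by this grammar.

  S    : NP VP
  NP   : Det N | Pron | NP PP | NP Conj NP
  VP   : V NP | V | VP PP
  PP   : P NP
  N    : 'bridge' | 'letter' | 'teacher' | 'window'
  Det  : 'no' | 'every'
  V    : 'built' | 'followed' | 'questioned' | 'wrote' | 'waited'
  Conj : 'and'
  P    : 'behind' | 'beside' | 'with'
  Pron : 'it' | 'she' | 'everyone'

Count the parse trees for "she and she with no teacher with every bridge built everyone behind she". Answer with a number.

Two of the 10 distinct bracketings:
[S [NP [NP [NP [Pron she]] [Conj and] [NP [Pron she]]] [PP [P with] [NP [NP [Det no] [N teacher]] [PP [P with] [NP [Det every] [N bridge]]]]]] [VP [V built] [NP [NP [Pron everyone]] [PP [P behind] [NP [Pron she]]]]]]
[S [NP [NP [NP [Pron she]] [Conj and] [NP [Pron she]]] [PP [P with] [NP [NP [Det no] [N teacher]] [PP [P with] [NP [Det every] [N bridge]]]]]] [VP [VP [V built] [NP [Pron everyone]]] [PP [P behind] [NP [Pron she]]]]]
The difference turns on whether VP → VP PP is used at the relevant span, versus an alternative expansion of VP.

10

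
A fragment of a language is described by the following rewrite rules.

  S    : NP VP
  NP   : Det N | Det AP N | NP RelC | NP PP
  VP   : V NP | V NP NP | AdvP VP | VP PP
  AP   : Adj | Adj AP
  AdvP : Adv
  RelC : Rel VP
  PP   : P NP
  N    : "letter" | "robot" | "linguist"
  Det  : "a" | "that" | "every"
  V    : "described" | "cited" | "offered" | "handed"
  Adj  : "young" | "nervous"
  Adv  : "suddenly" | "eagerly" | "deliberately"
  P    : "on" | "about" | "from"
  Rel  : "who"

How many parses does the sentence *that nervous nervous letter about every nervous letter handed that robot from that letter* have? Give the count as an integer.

2

The two bracketings:
[S [NP [NP [Det that] [AP [Adj nervous] [AP [Adj nervous]]] [N letter]] [PP [P about] [NP [Det every] [AP [Adj nervous]] [N letter]]]] [VP [V handed] [NP [NP [Det that] [N robot]] [PP [P from] [NP [Det that] [N letter]]]]]]
[S [NP [NP [Det that] [AP [Adj nervous] [AP [Adj nervous]]] [N letter]] [PP [P about] [NP [Det every] [AP [Adj nervous]] [N letter]]]] [VP [VP [V handed] [NP [Det that] [N robot]]] [PP [P from] [NP [Det that] [N letter]]]]]
The difference turns on whether VP → VP PP is used at the relevant span, versus an alternative expansion of VP.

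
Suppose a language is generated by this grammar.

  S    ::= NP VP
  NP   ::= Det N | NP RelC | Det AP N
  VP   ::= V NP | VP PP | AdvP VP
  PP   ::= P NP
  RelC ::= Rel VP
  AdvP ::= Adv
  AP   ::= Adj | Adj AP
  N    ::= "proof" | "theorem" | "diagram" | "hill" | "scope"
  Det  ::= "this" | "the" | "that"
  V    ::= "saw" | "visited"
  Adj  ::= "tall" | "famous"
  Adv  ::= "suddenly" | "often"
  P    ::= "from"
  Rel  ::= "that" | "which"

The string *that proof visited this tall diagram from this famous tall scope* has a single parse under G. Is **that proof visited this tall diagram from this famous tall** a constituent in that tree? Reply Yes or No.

[S [NP [Det that] [N proof]] [VP [VP [V visited] [NP [Det this] [AP [Adj tall]] [N diagram]]] [PP [P from] [NP [Det this] [AP [Adj famous] [AP [Adj tall]]] [N scope]]]]]
The smallest constituent containing 'that proof visited this tall diagram from this famous tall' is the S spanning 'that proof visited this tall diagram from this famous tall scope'; no single node in the tree dominates exactly the given words.

No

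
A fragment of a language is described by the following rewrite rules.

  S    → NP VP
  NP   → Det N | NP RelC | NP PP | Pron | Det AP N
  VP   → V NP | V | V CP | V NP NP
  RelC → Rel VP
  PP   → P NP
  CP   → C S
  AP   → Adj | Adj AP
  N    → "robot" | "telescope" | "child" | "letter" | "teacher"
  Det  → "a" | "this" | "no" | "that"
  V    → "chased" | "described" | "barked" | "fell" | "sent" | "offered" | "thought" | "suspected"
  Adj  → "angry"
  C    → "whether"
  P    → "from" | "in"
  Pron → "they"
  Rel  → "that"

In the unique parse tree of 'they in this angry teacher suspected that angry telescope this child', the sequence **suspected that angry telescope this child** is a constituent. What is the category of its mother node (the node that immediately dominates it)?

S

[S [NP [NP [Pron they]] [PP [P in] [NP [Det this] [AP [Adj angry]] [N teacher]]]] [VP [V suspected] [NP [Det that] [AP [Adj angry]] [N telescope]] [NP [Det this] [N child]]]]
The span 'suspected that angry telescope this child' is the VP node built by VP → V NP NP.
Its mother is the S built by S → NP VP.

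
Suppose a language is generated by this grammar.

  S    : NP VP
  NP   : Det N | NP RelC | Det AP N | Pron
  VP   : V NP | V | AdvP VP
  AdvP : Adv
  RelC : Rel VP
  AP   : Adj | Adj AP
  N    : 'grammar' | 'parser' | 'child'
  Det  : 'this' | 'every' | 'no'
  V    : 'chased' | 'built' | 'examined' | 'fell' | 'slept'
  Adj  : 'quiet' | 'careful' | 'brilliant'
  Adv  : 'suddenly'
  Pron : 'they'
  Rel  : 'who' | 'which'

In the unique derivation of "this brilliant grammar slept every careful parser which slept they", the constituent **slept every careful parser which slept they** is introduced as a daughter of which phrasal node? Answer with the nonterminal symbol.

[S [NP [Det this] [AP [Adj brilliant]] [N grammar]] [VP [V slept] [NP [NP [Det every] [AP [Adj careful]] [N parser]] [RelC [Rel which] [VP [V slept] [NP [Pron they]]]]]]]
The span 'slept every careful parser which slept they' is the VP node built by VP → V NP.
Its mother is the S built by S → NP VP.

S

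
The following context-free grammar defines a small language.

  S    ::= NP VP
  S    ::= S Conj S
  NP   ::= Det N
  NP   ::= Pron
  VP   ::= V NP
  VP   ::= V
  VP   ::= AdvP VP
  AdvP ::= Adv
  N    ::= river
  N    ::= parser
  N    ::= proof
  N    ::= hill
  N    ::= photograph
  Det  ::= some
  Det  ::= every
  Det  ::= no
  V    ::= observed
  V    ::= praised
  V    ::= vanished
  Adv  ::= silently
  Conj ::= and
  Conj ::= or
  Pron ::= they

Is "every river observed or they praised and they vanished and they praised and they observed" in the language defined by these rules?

Grammatical

[S [S [NP [Det every] [N river]] [VP [V observed]]] [Conj or] [S [S [NP [Pron they]] [VP [V praised]]] [Conj and] [S [S [NP [Pron they]] [VP [V vanished]]] [Conj and] [S [S [NP [Pron they]] [VP [V praised]]] [Conj and] [S [NP [Pron they]] [VP [V observed]]]]]]]
The bracketing above is licensed at every node by one of the given productions, with S at the root.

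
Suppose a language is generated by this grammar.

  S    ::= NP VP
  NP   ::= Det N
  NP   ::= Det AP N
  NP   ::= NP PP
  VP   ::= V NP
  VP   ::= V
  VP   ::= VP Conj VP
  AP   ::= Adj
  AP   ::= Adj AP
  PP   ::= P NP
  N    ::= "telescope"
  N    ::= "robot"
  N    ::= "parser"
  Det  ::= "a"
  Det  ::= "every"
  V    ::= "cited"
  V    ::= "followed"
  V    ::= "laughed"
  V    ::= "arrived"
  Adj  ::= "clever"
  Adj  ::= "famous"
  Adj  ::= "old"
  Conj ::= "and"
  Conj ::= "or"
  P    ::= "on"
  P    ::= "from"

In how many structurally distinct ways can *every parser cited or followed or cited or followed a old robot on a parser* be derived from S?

5

Two of the 5 distinct bracketings:
[S [NP [Det every] [N parser]] [VP [VP [V cited]] [Conj or] [VP [VP [V followed]] [Conj or] [VP [VP [V cited]] [Conj or] [VP [V followed] [NP [NP [Det a] [AP [Adj old]] [N robot]] [PP [P on] [NP [Det a] [N parser]]]]]]]]]
[S [NP [Det every] [N parser]] [VP [VP [V cited]] [Conj or] [VP [VP [VP [V followed]] [Conj or] [VP [V cited]]] [Conj or] [VP [V followed] [NP [NP [Det a] [AP [Adj old]] [N robot]] [PP [P on] [NP [Det a] [N parser]]]]]]]]
The trees differ in how a recursive rule is bracketed over the same span.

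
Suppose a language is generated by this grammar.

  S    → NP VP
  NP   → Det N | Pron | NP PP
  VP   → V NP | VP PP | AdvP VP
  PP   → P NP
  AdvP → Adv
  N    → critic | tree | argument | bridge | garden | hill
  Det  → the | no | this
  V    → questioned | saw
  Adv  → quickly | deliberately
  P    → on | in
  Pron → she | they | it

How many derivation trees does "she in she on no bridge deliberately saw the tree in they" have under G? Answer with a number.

6

Two of the 6 distinct bracketings:
[S [NP [NP [Pron she]] [PP [P in] [NP [NP [Pron she]] [PP [P on] [NP [Det no] [N bridge]]]]]] [VP [VP [AdvP [Adv deliberately]] [VP [V saw] [NP [Det the] [N tree]]]] [PP [P in] [NP [Pron they]]]]]
[S [NP [NP [Pron she]] [PP [P in] [NP [NP [Pron she]] [PP [P on] [NP [Det no] [N bridge]]]]]] [VP [AdvP [Adv deliberately]] [VP [V saw] [NP [NP [Det the] [N tree]] [PP [P in] [NP [Pron they]]]]]]]
The difference turns on whether VP → VP PP is used at the relevant span, versus an alternative expansion of VP.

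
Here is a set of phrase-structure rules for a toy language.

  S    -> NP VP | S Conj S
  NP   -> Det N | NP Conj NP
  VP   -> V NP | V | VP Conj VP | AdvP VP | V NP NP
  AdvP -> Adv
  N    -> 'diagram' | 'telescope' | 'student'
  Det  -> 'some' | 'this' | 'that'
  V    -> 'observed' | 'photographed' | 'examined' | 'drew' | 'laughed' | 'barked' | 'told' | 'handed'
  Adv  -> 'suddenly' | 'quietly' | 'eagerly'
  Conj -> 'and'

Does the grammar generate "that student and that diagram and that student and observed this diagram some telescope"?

For S → NP VP, every NP-prefix leaves a non-VP remainder: after 'that student' the remainder is not a VP; after 'that student and that diagram' the remainder is not a VP; after 'that student and that diagram and that student' the remainder is not a VP. The alternative S rule S → S Conj S likewise has no satisfying split.

Ungrammatical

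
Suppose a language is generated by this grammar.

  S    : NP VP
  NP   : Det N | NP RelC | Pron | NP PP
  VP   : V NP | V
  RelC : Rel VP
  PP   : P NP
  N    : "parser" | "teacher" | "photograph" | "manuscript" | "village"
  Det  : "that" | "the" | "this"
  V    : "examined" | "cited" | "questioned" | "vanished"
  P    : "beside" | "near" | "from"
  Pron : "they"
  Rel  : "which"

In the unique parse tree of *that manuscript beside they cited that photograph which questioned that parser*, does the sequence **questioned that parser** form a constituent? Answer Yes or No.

Yes

[S [NP [NP [Det that] [N manuscript]] [PP [P beside] [NP [Pron they]]]] [VP [V cited] [NP [NP [Det that] [N photograph]] [RelC [Rel which] [VP [V questioned] [NP [Det that] [N parser]]]]]]]
The words 'questioned that parser' are exhaustively dominated by a single VP node (built by VP → V NP), so they form a constituent.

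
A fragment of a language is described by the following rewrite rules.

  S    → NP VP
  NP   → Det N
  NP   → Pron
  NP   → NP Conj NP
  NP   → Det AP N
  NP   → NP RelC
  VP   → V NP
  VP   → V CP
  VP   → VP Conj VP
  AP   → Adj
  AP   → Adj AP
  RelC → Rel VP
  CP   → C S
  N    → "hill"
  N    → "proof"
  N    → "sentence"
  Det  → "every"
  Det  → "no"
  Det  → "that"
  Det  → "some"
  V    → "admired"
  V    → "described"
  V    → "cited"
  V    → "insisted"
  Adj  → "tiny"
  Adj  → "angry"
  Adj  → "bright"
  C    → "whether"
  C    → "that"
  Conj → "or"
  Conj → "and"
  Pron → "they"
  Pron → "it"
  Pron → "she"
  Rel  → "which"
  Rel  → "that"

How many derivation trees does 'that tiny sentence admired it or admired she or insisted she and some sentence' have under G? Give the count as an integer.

2

The two bracketings:
[S [NP [Det that] [AP [Adj tiny]] [N sentence]] [VP [VP [V admired] [NP [Pron it]]] [Conj or] [VP [VP [V admired] [NP [Pron she]]] [Conj or] [VP [V insisted] [NP [NP [Pron she]] [Conj and] [NP [Det some] [N sentence]]]]]]]
[S [NP [Det that] [AP [Adj tiny]] [N sentence]] [VP [VP [VP [V admired] [NP [Pron it]]] [Conj or] [VP [V admired] [NP [Pron she]]]] [Conj or] [VP [V insisted] [NP [NP [Pron she]] [Conj and] [NP [Det some] [N sentence]]]]]]
The trees differ in how a recursive rule is bracketed over the same span.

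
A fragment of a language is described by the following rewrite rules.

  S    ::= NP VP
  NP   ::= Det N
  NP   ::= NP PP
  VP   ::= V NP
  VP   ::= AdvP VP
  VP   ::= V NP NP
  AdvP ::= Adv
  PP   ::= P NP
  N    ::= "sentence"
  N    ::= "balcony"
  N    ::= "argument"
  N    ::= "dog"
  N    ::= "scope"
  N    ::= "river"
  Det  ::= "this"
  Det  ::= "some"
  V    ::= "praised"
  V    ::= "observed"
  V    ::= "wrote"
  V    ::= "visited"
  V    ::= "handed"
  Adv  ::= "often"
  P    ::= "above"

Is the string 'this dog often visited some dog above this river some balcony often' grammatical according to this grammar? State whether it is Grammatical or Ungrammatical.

For S → NP VP, the only prefix that parses as NP is 'this dog', but the remainder 'often visited some dog above this river some balcony often' is not a VP under these rules.

Ungrammatical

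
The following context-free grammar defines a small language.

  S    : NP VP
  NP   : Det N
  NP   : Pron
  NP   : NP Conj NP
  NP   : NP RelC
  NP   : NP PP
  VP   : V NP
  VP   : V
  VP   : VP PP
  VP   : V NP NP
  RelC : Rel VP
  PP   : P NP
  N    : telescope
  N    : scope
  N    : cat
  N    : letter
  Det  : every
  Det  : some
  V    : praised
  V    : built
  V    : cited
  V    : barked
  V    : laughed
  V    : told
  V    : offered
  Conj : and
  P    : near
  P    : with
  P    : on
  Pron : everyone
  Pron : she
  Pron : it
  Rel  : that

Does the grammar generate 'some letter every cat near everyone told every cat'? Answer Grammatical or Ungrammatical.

Ungrammatical

For S → NP VP, the only prefix that parses as NP is 'some letter', but the remainder 'every cat near everyone told every cat' is not a VP under these rules.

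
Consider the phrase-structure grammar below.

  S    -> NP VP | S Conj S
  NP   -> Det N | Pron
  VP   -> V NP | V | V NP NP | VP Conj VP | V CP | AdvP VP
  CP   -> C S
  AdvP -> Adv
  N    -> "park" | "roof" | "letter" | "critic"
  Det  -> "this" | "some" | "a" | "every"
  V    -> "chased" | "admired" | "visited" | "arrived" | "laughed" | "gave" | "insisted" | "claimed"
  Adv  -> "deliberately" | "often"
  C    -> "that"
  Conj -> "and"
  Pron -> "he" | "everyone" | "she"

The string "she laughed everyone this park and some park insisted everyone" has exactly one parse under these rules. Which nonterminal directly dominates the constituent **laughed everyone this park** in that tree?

S

S
  S
    NP
      Pron: she
    VP
      V: laughed
      NP
        Pron: everyone
      NP
        Det: this
        N: park
  Conj: and
  S
    NP
      Det: some
      N: park
    VP
      V: insisted
      NP
        Pron: everyone
The span 'laughed everyone this park' is the VP node built by VP → V NP NP.
Its mother is the S built by S → NP VP.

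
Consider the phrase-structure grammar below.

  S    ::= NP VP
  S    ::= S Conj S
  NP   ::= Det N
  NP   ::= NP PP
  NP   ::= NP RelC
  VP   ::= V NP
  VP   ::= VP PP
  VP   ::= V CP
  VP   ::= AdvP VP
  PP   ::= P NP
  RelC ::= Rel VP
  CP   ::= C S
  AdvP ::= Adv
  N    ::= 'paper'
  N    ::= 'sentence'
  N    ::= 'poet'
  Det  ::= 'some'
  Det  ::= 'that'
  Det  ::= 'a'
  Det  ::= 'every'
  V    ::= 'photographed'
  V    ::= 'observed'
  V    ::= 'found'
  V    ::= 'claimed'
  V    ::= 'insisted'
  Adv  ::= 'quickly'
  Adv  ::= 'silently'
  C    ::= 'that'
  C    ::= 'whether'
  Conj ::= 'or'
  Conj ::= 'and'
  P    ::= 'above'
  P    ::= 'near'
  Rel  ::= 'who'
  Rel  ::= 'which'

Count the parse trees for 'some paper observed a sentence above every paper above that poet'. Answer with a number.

5

Two of the 5 distinct bracketings:
[S [NP [Det some] [N paper]] [VP [V observed] [NP [NP [Det a] [N sentence]] [PP [P above] [NP [NP [Det every] [N paper]] [PP [P above] [NP [Det that] [N poet]]]]]]]]
[S [NP [Det some] [N paper]] [VP [V observed] [NP [NP [NP [Det a] [N sentence]] [PP [P above] [NP [Det every] [N paper]]]] [PP [P above] [NP [Det that] [N poet]]]]]]
The trees differ in how a recursive rule is bracketed over the same span.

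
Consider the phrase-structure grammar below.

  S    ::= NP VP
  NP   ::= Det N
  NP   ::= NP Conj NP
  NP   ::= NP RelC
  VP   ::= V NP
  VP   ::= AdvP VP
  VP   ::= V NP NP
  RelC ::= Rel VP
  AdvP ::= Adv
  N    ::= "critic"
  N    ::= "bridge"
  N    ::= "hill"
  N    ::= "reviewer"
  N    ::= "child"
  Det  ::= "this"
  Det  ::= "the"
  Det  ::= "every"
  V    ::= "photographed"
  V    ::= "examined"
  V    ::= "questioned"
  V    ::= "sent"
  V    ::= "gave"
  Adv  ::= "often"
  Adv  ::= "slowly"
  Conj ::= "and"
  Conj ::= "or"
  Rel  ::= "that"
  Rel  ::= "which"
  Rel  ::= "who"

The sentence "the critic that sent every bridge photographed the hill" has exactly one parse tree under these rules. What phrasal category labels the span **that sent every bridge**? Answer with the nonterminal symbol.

RelC

[S [NP [NP [Det the] [N critic]] [RelC [Rel that] [VP [V sent] [NP [Det every] [N bridge]]]]] [VP [V photographed] [NP [Det the] [N hill]]]]
The span 'that sent every bridge' is the RelC node built by RelC → Rel VP.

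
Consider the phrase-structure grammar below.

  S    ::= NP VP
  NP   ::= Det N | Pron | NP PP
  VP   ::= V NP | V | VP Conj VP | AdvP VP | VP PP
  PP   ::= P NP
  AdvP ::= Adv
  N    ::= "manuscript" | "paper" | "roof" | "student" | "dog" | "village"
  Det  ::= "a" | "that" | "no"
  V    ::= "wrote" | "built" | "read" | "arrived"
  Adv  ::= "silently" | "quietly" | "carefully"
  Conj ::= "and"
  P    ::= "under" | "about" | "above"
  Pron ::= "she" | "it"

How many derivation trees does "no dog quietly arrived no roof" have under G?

[S [NP [Det no] [N dog]] [VP [AdvP [Adv quietly]] [VP [V arrived] [NP [Det no] [N roof]]]]]
No rule offers an alternative attachment or grouping for any span, so this is the only derivation.

1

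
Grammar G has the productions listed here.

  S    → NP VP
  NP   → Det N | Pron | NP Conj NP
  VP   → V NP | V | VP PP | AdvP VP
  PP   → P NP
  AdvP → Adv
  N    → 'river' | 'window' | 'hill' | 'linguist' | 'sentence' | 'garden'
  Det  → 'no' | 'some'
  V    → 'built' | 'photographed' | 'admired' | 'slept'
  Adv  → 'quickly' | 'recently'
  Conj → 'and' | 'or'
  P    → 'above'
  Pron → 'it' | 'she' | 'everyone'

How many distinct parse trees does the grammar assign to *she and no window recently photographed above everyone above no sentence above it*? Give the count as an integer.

Two of the 4 distinct bracketings:
[S [NP [NP [Pron she]] [Conj and] [NP [Det no] [N window]]] [VP [VP [VP [VP [AdvP [Adv recently]] [VP [V photographed]]] [PP [P above] [NP [Pron everyone]]]] [PP [P above] [NP [Det no] [N sentence]]]] [PP [P above] [NP [Pron it]]]]]
[S [NP [NP [Pron she]] [Conj and] [NP [Det no] [N window]]] [VP [VP [VP [AdvP [Adv recently]] [VP [VP [V photographed]] [PP [P above] [NP [Pron everyone]]]]] [PP [P above] [NP [Det no] [N sentence]]]] [PP [P above] [NP [Pron it]]]]]
The trees differ in how a recursive rule is bracketed over the same span.

4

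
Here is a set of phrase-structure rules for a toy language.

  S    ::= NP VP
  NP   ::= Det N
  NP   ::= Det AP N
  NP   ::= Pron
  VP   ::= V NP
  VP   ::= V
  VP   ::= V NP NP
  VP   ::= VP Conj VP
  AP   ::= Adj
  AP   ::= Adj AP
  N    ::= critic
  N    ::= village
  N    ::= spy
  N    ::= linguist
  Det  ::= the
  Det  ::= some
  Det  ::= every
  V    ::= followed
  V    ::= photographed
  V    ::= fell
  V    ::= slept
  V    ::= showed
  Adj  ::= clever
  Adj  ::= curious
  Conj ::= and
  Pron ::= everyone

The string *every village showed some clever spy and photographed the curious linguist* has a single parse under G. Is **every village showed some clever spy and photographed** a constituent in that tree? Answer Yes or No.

No

[S [NP [Det every] [N village]] [VP [VP [V showed] [NP [Det some] [AP [Adj clever]] [N spy]]] [Conj and] [VP [V photographed] [NP [Det the] [AP [Adj curious]] [N linguist]]]]]
The smallest constituent containing 'every village showed some clever spy and photographed' is the S spanning 'every village showed some clever spy and photographed the curious linguist'; no single node in the tree dominates exactly the given words.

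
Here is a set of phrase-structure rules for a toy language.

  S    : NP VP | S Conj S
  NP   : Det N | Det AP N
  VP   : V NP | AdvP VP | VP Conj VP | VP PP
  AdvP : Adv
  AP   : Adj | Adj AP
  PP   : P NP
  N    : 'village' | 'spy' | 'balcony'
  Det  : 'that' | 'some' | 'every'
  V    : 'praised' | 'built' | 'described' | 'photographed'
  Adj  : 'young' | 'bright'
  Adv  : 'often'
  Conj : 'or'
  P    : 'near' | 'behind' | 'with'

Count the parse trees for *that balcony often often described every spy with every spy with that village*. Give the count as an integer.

6

Two of the 6 distinct bracketings:
[S [NP [Det that] [N balcony]] [VP [AdvP [Adv often]] [VP [AdvP [Adv often]] [VP [VP [VP [V described] [NP [Det every] [N spy]]] [PP [P with] [NP [Det every] [N spy]]]] [PP [P with] [NP [Det that] [N village]]]]]]]
[S [NP [Det that] [N balcony]] [VP [AdvP [Adv often]] [VP [VP [AdvP [Adv often]] [VP [VP [V described] [NP [Det every] [N spy]]] [PP [P with] [NP [Det every] [N spy]]]]] [PP [P with] [NP [Det that] [N village]]]]]]
The trees differ in how a recursive rule is bracketed over the same span.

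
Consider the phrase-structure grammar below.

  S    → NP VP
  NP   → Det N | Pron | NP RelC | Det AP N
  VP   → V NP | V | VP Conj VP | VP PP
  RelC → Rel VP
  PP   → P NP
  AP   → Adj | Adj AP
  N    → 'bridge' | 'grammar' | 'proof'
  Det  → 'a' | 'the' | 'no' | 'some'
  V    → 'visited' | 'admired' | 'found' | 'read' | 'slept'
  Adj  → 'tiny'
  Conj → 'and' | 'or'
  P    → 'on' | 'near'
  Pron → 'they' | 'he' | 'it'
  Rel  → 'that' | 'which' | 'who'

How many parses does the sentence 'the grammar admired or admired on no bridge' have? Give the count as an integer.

2

The two bracketings:
[S [NP [Det the] [N grammar]] [VP [VP [V admired]] [Conj or] [VP [VP [V admired]] [PP [P on] [NP [Det no] [N bridge]]]]]]
[S [NP [Det the] [N grammar]] [VP [VP [VP [V admired]] [Conj or] [VP [V admired]]] [PP [P on] [NP [Det no] [N bridge]]]]]
The trees differ in how a recursive rule is bracketed over the same span.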